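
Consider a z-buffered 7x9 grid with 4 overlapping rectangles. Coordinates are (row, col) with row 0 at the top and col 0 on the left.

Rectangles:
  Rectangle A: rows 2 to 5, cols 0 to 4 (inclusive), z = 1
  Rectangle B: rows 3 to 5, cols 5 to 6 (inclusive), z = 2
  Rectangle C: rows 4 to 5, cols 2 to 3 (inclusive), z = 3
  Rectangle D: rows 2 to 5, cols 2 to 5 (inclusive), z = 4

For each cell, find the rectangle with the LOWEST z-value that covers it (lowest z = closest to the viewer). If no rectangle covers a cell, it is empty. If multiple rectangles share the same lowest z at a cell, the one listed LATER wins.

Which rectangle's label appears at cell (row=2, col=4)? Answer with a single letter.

Answer: A

Derivation:
Check cell (2,4):
  A: rows 2-5 cols 0-4 z=1 -> covers; best now A (z=1)
  B: rows 3-5 cols 5-6 -> outside (row miss)
  C: rows 4-5 cols 2-3 -> outside (row miss)
  D: rows 2-5 cols 2-5 z=4 -> covers; best now A (z=1)
Winner: A at z=1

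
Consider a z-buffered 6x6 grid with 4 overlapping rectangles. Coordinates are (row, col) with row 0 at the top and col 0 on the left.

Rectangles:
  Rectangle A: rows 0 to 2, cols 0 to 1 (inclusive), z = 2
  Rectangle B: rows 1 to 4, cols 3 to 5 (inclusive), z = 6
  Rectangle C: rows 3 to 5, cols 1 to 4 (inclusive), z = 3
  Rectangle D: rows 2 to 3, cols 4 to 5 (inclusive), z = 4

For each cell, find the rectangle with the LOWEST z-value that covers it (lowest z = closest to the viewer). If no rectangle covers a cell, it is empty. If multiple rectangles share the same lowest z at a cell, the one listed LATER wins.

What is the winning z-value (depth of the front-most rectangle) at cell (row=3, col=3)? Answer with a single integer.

Answer: 3

Derivation:
Check cell (3,3):
  A: rows 0-2 cols 0-1 -> outside (row miss)
  B: rows 1-4 cols 3-5 z=6 -> covers; best now B (z=6)
  C: rows 3-5 cols 1-4 z=3 -> covers; best now C (z=3)
  D: rows 2-3 cols 4-5 -> outside (col miss)
Winner: C at z=3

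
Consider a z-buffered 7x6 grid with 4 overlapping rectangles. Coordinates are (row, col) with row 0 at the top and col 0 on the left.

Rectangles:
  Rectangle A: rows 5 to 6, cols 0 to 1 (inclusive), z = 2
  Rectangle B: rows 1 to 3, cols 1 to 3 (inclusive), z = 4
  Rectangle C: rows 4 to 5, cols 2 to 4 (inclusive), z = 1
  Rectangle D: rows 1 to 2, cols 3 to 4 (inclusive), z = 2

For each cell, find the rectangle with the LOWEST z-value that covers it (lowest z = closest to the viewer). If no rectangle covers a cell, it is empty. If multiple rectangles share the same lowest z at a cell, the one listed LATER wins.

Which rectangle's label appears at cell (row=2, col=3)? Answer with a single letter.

Check cell (2,3):
  A: rows 5-6 cols 0-1 -> outside (row miss)
  B: rows 1-3 cols 1-3 z=4 -> covers; best now B (z=4)
  C: rows 4-5 cols 2-4 -> outside (row miss)
  D: rows 1-2 cols 3-4 z=2 -> covers; best now D (z=2)
Winner: D at z=2

Answer: D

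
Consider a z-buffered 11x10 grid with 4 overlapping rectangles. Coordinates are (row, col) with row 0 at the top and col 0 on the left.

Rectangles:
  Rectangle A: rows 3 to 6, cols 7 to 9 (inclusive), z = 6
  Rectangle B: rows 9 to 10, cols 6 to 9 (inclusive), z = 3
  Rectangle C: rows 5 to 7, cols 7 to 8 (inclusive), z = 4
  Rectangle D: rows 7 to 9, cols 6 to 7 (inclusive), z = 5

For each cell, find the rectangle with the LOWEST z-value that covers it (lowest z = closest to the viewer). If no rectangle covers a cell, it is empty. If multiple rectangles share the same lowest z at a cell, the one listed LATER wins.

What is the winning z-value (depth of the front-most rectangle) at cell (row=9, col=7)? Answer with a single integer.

Check cell (9,7):
  A: rows 3-6 cols 7-9 -> outside (row miss)
  B: rows 9-10 cols 6-9 z=3 -> covers; best now B (z=3)
  C: rows 5-7 cols 7-8 -> outside (row miss)
  D: rows 7-9 cols 6-7 z=5 -> covers; best now B (z=3)
Winner: B at z=3

Answer: 3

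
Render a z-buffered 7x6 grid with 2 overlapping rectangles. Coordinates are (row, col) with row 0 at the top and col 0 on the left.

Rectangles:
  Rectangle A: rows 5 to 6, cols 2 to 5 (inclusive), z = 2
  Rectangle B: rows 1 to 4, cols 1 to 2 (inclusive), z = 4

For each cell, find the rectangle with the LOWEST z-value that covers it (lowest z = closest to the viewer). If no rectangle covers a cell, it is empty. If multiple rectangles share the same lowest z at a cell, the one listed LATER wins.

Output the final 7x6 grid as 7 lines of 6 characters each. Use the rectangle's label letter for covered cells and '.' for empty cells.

......
.BB...
.BB...
.BB...
.BB...
..AAAA
..AAAA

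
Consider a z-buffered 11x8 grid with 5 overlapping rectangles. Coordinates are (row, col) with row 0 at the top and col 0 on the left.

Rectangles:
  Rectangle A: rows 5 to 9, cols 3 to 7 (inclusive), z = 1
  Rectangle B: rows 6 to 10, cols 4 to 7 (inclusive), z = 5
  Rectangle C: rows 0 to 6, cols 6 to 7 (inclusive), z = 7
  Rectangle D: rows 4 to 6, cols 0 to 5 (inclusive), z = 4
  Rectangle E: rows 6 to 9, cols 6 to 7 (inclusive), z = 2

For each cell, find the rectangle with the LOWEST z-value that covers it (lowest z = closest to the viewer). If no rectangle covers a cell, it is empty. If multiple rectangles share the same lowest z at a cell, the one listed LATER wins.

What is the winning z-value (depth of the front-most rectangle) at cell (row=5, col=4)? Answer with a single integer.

Answer: 1

Derivation:
Check cell (5,4):
  A: rows 5-9 cols 3-7 z=1 -> covers; best now A (z=1)
  B: rows 6-10 cols 4-7 -> outside (row miss)
  C: rows 0-6 cols 6-7 -> outside (col miss)
  D: rows 4-6 cols 0-5 z=4 -> covers; best now A (z=1)
  E: rows 6-9 cols 6-7 -> outside (row miss)
Winner: A at z=1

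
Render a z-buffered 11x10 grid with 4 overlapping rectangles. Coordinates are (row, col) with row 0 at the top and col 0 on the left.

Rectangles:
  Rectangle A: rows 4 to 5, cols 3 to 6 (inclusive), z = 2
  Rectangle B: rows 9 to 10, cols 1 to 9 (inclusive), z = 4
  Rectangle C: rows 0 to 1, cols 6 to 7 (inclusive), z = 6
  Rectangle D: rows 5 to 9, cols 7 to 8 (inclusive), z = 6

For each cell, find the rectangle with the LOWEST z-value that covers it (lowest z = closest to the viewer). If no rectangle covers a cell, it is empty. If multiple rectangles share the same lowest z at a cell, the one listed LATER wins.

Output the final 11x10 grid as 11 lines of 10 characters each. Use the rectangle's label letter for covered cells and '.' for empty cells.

......CC..
......CC..
..........
..........
...AAAA...
...AAAADD.
.......DD.
.......DD.
.......DD.
.BBBBBBBBB
.BBBBBBBBB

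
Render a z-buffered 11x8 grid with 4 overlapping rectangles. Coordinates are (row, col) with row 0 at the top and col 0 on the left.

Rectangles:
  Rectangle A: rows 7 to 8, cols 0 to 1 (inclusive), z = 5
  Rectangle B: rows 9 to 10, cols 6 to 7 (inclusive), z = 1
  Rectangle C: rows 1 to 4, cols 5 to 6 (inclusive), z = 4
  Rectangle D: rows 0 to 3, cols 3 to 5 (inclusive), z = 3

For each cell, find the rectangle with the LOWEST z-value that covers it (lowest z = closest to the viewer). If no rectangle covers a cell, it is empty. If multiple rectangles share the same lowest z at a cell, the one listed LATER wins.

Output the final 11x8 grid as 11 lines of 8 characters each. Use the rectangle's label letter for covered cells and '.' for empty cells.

...DDD..
...DDDC.
...DDDC.
...DDDC.
.....CC.
........
........
AA......
AA......
......BB
......BB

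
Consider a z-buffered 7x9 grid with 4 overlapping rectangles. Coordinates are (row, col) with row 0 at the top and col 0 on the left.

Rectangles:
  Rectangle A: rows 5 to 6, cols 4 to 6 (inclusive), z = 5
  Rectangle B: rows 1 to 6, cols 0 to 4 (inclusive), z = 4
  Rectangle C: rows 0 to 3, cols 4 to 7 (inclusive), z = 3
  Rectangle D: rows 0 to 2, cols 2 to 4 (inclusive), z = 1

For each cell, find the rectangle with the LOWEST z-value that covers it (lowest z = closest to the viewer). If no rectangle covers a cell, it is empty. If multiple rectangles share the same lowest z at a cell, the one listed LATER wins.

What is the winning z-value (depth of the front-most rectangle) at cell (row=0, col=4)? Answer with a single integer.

Answer: 1

Derivation:
Check cell (0,4):
  A: rows 5-6 cols 4-6 -> outside (row miss)
  B: rows 1-6 cols 0-4 -> outside (row miss)
  C: rows 0-3 cols 4-7 z=3 -> covers; best now C (z=3)
  D: rows 0-2 cols 2-4 z=1 -> covers; best now D (z=1)
Winner: D at z=1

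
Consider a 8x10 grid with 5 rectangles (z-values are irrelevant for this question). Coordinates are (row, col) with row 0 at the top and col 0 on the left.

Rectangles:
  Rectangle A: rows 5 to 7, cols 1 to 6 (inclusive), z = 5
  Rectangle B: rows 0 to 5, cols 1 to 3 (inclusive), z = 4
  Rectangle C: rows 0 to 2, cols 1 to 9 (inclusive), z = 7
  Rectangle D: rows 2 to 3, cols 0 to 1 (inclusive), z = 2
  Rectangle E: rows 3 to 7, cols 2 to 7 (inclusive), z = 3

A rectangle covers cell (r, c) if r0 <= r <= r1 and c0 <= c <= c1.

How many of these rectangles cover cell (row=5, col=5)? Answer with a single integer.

Check cell (5,5):
  A: rows 5-7 cols 1-6 -> covers
  B: rows 0-5 cols 1-3 -> outside (col miss)
  C: rows 0-2 cols 1-9 -> outside (row miss)
  D: rows 2-3 cols 0-1 -> outside (row miss)
  E: rows 3-7 cols 2-7 -> covers
Count covering = 2

Answer: 2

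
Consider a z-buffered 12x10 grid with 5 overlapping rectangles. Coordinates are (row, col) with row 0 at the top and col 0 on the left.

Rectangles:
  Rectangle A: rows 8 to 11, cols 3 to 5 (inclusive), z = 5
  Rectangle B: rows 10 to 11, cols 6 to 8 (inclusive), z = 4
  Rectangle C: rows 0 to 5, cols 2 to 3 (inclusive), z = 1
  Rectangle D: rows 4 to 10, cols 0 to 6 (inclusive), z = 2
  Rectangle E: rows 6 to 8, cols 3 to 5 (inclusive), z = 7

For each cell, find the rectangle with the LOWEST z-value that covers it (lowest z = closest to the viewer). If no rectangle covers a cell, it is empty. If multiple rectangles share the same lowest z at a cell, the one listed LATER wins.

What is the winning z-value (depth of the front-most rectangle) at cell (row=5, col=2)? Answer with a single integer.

Check cell (5,2):
  A: rows 8-11 cols 3-5 -> outside (row miss)
  B: rows 10-11 cols 6-8 -> outside (row miss)
  C: rows 0-5 cols 2-3 z=1 -> covers; best now C (z=1)
  D: rows 4-10 cols 0-6 z=2 -> covers; best now C (z=1)
  E: rows 6-8 cols 3-5 -> outside (row miss)
Winner: C at z=1

Answer: 1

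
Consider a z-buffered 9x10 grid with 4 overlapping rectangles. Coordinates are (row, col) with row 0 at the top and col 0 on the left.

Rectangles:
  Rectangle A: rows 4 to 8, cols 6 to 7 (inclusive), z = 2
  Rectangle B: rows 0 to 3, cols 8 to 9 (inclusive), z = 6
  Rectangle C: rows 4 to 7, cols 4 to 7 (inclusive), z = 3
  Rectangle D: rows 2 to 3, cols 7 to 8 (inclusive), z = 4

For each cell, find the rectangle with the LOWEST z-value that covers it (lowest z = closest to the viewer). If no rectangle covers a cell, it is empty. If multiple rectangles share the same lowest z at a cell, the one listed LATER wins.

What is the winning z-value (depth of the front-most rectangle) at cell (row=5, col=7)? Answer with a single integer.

Answer: 2

Derivation:
Check cell (5,7):
  A: rows 4-8 cols 6-7 z=2 -> covers; best now A (z=2)
  B: rows 0-3 cols 8-9 -> outside (row miss)
  C: rows 4-7 cols 4-7 z=3 -> covers; best now A (z=2)
  D: rows 2-3 cols 7-8 -> outside (row miss)
Winner: A at z=2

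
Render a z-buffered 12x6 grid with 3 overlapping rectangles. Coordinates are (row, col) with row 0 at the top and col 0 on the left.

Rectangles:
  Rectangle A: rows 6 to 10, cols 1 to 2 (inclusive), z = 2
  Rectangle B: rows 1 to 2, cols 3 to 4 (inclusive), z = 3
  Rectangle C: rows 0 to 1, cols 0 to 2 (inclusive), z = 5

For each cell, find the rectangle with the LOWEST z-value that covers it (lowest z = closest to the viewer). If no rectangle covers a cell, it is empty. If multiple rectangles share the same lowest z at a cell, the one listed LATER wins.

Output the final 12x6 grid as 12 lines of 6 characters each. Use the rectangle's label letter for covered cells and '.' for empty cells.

CCC...
CCCBB.
...BB.
......
......
......
.AA...
.AA...
.AA...
.AA...
.AA...
......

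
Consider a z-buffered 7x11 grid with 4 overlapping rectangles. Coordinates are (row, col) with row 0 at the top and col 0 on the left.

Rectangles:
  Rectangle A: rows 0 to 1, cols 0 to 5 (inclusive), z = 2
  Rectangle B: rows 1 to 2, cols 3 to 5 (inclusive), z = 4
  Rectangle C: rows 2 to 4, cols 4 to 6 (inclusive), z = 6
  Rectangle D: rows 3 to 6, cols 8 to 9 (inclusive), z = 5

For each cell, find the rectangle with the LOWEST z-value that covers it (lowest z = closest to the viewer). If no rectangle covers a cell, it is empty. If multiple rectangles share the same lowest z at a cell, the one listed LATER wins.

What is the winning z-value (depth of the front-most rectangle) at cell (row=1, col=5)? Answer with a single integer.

Check cell (1,5):
  A: rows 0-1 cols 0-5 z=2 -> covers; best now A (z=2)
  B: rows 1-2 cols 3-5 z=4 -> covers; best now A (z=2)
  C: rows 2-4 cols 4-6 -> outside (row miss)
  D: rows 3-6 cols 8-9 -> outside (row miss)
Winner: A at z=2

Answer: 2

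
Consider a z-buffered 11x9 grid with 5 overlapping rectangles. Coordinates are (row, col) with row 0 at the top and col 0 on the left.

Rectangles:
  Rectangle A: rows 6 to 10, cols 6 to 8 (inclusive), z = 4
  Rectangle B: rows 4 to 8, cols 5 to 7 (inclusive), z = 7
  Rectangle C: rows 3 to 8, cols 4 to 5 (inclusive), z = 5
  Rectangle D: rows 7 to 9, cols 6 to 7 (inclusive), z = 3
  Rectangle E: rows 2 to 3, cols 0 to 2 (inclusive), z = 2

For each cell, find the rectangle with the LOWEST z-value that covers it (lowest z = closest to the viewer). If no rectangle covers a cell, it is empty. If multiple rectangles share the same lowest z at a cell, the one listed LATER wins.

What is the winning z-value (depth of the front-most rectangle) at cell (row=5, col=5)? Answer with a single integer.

Answer: 5

Derivation:
Check cell (5,5):
  A: rows 6-10 cols 6-8 -> outside (row miss)
  B: rows 4-8 cols 5-7 z=7 -> covers; best now B (z=7)
  C: rows 3-8 cols 4-5 z=5 -> covers; best now C (z=5)
  D: rows 7-9 cols 6-7 -> outside (row miss)
  E: rows 2-3 cols 0-2 -> outside (row miss)
Winner: C at z=5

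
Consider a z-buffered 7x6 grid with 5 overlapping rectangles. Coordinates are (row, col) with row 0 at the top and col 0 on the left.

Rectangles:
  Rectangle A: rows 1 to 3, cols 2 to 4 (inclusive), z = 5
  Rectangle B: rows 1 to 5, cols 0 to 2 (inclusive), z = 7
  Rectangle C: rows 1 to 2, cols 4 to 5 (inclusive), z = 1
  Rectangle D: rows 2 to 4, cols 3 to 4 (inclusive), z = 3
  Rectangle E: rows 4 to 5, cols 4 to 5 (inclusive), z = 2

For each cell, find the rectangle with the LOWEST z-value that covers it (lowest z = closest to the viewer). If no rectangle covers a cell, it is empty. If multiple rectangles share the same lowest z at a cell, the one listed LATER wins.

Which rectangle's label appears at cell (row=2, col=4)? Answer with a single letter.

Check cell (2,4):
  A: rows 1-3 cols 2-4 z=5 -> covers; best now A (z=5)
  B: rows 1-5 cols 0-2 -> outside (col miss)
  C: rows 1-2 cols 4-5 z=1 -> covers; best now C (z=1)
  D: rows 2-4 cols 3-4 z=3 -> covers; best now C (z=1)
  E: rows 4-5 cols 4-5 -> outside (row miss)
Winner: C at z=1

Answer: C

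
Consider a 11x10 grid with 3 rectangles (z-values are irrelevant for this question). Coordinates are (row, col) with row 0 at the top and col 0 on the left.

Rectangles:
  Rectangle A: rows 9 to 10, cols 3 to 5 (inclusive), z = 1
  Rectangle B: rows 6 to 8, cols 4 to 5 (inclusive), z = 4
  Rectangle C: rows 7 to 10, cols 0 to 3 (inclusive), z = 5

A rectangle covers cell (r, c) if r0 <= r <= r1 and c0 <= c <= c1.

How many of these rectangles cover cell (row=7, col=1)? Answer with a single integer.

Answer: 1

Derivation:
Check cell (7,1):
  A: rows 9-10 cols 3-5 -> outside (row miss)
  B: rows 6-8 cols 4-5 -> outside (col miss)
  C: rows 7-10 cols 0-3 -> covers
Count covering = 1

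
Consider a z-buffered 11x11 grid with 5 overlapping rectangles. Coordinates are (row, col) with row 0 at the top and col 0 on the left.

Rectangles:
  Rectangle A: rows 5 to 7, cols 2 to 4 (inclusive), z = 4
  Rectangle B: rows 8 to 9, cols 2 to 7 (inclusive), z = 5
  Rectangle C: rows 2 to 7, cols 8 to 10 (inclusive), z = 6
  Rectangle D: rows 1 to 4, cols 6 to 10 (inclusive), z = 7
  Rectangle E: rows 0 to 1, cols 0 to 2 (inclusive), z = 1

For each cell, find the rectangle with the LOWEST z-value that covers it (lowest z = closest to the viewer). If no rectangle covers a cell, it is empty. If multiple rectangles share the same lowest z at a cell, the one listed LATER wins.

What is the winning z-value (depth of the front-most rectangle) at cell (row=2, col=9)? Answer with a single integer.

Answer: 6

Derivation:
Check cell (2,9):
  A: rows 5-7 cols 2-4 -> outside (row miss)
  B: rows 8-9 cols 2-7 -> outside (row miss)
  C: rows 2-7 cols 8-10 z=6 -> covers; best now C (z=6)
  D: rows 1-4 cols 6-10 z=7 -> covers; best now C (z=6)
  E: rows 0-1 cols 0-2 -> outside (row miss)
Winner: C at z=6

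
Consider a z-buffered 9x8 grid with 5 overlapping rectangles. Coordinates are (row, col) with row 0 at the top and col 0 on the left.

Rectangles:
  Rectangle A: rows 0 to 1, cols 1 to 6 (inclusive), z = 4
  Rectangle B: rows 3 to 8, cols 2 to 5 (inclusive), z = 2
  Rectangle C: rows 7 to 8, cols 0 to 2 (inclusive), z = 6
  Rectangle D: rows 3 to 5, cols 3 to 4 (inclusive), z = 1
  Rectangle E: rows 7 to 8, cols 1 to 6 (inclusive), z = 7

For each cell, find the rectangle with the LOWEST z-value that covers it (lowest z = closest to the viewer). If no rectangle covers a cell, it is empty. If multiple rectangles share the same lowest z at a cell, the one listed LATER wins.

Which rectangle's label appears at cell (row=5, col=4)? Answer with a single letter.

Answer: D

Derivation:
Check cell (5,4):
  A: rows 0-1 cols 1-6 -> outside (row miss)
  B: rows 3-8 cols 2-5 z=2 -> covers; best now B (z=2)
  C: rows 7-8 cols 0-2 -> outside (row miss)
  D: rows 3-5 cols 3-4 z=1 -> covers; best now D (z=1)
  E: rows 7-8 cols 1-6 -> outside (row miss)
Winner: D at z=1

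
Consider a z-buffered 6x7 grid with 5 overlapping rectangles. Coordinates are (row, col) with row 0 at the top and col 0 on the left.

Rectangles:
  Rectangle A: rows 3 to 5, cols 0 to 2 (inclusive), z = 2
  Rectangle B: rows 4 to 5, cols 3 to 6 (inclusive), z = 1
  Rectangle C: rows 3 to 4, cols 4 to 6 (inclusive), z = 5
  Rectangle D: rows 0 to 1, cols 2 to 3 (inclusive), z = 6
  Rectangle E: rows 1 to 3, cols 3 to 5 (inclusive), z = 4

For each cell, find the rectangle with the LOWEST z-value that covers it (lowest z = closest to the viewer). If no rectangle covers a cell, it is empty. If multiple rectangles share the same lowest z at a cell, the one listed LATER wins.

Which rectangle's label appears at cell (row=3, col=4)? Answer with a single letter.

Check cell (3,4):
  A: rows 3-5 cols 0-2 -> outside (col miss)
  B: rows 4-5 cols 3-6 -> outside (row miss)
  C: rows 3-4 cols 4-6 z=5 -> covers; best now C (z=5)
  D: rows 0-1 cols 2-3 -> outside (row miss)
  E: rows 1-3 cols 3-5 z=4 -> covers; best now E (z=4)
Winner: E at z=4

Answer: E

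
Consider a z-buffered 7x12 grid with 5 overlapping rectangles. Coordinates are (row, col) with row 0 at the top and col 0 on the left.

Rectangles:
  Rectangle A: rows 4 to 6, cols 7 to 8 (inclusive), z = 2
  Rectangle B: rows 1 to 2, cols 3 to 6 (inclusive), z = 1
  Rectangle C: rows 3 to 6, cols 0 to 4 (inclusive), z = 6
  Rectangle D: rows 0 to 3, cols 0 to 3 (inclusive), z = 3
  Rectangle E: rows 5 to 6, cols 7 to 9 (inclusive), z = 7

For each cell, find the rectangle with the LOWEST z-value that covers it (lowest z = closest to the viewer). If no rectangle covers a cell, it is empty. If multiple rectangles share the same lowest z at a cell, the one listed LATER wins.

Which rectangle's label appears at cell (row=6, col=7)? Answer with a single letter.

Answer: A

Derivation:
Check cell (6,7):
  A: rows 4-6 cols 7-8 z=2 -> covers; best now A (z=2)
  B: rows 1-2 cols 3-6 -> outside (row miss)
  C: rows 3-6 cols 0-4 -> outside (col miss)
  D: rows 0-3 cols 0-3 -> outside (row miss)
  E: rows 5-6 cols 7-9 z=7 -> covers; best now A (z=2)
Winner: A at z=2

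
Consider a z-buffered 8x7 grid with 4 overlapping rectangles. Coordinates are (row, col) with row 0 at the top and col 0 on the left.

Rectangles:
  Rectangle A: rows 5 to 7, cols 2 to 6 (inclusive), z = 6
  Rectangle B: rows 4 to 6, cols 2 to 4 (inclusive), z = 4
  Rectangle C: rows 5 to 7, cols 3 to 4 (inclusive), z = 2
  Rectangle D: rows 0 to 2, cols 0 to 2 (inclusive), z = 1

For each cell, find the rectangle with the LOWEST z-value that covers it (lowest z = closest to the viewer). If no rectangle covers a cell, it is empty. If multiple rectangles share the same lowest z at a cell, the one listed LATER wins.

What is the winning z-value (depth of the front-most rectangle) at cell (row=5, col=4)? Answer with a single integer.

Answer: 2

Derivation:
Check cell (5,4):
  A: rows 5-7 cols 2-6 z=6 -> covers; best now A (z=6)
  B: rows 4-6 cols 2-4 z=4 -> covers; best now B (z=4)
  C: rows 5-7 cols 3-4 z=2 -> covers; best now C (z=2)
  D: rows 0-2 cols 0-2 -> outside (row miss)
Winner: C at z=2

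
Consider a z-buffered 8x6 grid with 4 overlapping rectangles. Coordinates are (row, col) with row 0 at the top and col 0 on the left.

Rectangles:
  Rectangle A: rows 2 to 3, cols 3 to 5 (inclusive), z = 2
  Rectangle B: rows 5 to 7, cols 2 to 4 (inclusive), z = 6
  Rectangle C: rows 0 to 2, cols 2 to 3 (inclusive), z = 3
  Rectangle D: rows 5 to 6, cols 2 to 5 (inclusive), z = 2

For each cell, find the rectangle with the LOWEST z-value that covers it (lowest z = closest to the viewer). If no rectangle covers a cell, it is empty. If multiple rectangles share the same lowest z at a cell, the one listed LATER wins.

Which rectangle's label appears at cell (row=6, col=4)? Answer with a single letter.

Answer: D

Derivation:
Check cell (6,4):
  A: rows 2-3 cols 3-5 -> outside (row miss)
  B: rows 5-7 cols 2-4 z=6 -> covers; best now B (z=6)
  C: rows 0-2 cols 2-3 -> outside (row miss)
  D: rows 5-6 cols 2-5 z=2 -> covers; best now D (z=2)
Winner: D at z=2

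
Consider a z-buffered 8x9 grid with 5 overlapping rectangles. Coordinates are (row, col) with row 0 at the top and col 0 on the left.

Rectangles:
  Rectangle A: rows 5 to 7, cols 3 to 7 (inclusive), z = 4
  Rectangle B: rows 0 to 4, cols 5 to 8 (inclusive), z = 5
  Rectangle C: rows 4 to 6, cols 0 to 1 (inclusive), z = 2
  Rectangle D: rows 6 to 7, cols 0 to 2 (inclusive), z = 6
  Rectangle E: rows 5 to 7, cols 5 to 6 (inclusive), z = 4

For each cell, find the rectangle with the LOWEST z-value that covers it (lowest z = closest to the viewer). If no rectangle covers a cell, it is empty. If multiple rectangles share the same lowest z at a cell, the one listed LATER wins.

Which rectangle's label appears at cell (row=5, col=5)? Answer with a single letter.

Check cell (5,5):
  A: rows 5-7 cols 3-7 z=4 -> covers; best now A (z=4)
  B: rows 0-4 cols 5-8 -> outside (row miss)
  C: rows 4-6 cols 0-1 -> outside (col miss)
  D: rows 6-7 cols 0-2 -> outside (row miss)
  E: rows 5-7 cols 5-6 z=4 -> covers; best now E (z=4)
Winner: E at z=4

Answer: E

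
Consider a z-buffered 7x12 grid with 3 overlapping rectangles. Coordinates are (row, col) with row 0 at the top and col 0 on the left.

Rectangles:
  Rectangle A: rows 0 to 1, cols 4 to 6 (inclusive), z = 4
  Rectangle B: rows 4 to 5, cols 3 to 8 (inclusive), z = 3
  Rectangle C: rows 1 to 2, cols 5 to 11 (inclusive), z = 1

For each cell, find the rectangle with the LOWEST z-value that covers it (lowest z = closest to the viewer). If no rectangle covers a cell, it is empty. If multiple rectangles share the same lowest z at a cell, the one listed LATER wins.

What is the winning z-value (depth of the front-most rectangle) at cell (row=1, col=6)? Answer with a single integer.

Answer: 1

Derivation:
Check cell (1,6):
  A: rows 0-1 cols 4-6 z=4 -> covers; best now A (z=4)
  B: rows 4-5 cols 3-8 -> outside (row miss)
  C: rows 1-2 cols 5-11 z=1 -> covers; best now C (z=1)
Winner: C at z=1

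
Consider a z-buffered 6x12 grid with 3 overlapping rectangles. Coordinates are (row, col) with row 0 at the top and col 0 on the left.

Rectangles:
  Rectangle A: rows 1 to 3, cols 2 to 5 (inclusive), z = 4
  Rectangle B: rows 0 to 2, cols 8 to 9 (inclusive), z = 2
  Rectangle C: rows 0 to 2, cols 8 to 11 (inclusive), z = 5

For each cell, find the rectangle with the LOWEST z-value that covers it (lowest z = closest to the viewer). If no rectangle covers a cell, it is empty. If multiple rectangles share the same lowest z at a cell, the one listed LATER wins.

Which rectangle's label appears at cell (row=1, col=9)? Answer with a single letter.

Check cell (1,9):
  A: rows 1-3 cols 2-5 -> outside (col miss)
  B: rows 0-2 cols 8-9 z=2 -> covers; best now B (z=2)
  C: rows 0-2 cols 8-11 z=5 -> covers; best now B (z=2)
Winner: B at z=2

Answer: B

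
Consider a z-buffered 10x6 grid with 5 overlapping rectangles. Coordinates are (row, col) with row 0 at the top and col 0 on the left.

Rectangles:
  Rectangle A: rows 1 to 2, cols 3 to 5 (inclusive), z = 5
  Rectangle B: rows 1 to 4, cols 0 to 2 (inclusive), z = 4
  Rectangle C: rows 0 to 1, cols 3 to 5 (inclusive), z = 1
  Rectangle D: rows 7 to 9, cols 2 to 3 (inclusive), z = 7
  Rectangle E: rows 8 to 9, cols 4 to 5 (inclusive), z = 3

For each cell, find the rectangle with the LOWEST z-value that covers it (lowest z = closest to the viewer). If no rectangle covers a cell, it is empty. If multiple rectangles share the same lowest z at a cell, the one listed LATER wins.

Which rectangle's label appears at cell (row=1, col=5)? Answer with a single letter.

Answer: C

Derivation:
Check cell (1,5):
  A: rows 1-2 cols 3-5 z=5 -> covers; best now A (z=5)
  B: rows 1-4 cols 0-2 -> outside (col miss)
  C: rows 0-1 cols 3-5 z=1 -> covers; best now C (z=1)
  D: rows 7-9 cols 2-3 -> outside (row miss)
  E: rows 8-9 cols 4-5 -> outside (row miss)
Winner: C at z=1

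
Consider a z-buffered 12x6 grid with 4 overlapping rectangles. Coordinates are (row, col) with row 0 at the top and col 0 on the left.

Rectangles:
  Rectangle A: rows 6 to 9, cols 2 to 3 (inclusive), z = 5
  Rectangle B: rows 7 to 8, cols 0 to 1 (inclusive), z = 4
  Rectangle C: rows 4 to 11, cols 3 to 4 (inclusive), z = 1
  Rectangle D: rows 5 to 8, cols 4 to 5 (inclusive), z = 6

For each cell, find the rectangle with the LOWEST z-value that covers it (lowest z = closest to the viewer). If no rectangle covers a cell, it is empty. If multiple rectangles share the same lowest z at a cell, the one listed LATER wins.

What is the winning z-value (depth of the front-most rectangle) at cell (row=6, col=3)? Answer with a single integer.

Check cell (6,3):
  A: rows 6-9 cols 2-3 z=5 -> covers; best now A (z=5)
  B: rows 7-8 cols 0-1 -> outside (row miss)
  C: rows 4-11 cols 3-4 z=1 -> covers; best now C (z=1)
  D: rows 5-8 cols 4-5 -> outside (col miss)
Winner: C at z=1

Answer: 1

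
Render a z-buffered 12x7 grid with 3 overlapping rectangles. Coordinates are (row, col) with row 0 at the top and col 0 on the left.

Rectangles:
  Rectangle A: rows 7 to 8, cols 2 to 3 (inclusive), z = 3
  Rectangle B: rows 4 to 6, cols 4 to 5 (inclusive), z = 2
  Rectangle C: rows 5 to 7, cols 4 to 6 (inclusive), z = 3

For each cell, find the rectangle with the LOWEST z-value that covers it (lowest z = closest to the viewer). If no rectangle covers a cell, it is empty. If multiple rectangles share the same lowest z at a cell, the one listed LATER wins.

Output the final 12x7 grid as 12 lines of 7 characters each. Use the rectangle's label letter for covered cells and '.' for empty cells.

.......
.......
.......
.......
....BB.
....BBC
....BBC
..AACCC
..AA...
.......
.......
.......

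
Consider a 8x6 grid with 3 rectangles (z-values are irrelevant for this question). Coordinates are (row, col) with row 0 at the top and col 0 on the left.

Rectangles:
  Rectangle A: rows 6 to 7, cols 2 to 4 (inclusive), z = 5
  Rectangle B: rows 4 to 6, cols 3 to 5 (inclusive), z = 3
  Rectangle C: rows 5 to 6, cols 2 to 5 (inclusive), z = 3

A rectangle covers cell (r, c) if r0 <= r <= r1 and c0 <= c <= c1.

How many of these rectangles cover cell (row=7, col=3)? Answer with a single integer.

Check cell (7,3):
  A: rows 6-7 cols 2-4 -> covers
  B: rows 4-6 cols 3-5 -> outside (row miss)
  C: rows 5-6 cols 2-5 -> outside (row miss)
Count covering = 1

Answer: 1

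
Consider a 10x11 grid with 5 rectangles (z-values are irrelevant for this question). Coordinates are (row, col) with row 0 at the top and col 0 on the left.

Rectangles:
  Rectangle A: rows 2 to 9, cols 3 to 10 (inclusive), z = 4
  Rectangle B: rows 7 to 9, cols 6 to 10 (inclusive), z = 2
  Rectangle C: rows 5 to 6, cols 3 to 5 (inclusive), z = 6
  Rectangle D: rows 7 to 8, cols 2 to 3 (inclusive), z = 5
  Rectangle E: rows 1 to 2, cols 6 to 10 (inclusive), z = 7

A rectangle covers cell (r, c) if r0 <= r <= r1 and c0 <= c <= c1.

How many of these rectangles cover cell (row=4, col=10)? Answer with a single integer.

Answer: 1

Derivation:
Check cell (4,10):
  A: rows 2-9 cols 3-10 -> covers
  B: rows 7-9 cols 6-10 -> outside (row miss)
  C: rows 5-6 cols 3-5 -> outside (row miss)
  D: rows 7-8 cols 2-3 -> outside (row miss)
  E: rows 1-2 cols 6-10 -> outside (row miss)
Count covering = 1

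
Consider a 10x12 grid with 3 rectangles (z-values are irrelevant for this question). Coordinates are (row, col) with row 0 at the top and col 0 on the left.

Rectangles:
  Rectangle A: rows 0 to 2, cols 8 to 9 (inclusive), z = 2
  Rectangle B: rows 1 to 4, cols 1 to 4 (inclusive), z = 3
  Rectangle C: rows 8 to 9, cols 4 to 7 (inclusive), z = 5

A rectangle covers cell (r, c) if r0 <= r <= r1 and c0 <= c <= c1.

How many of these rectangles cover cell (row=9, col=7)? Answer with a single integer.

Check cell (9,7):
  A: rows 0-2 cols 8-9 -> outside (row miss)
  B: rows 1-4 cols 1-4 -> outside (row miss)
  C: rows 8-9 cols 4-7 -> covers
Count covering = 1

Answer: 1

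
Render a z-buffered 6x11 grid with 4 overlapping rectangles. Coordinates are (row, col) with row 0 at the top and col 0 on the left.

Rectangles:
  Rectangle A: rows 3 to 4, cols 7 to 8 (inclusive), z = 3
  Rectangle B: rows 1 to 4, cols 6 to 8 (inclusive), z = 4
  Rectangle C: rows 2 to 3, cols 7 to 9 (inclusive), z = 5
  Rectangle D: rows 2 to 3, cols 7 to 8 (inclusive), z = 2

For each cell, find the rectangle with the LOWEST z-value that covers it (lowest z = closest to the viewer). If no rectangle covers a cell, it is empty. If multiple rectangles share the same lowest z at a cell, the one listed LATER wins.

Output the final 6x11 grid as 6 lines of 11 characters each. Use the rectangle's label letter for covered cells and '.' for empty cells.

...........
......BBB..
......BDDC.
......BDDC.
......BAA..
...........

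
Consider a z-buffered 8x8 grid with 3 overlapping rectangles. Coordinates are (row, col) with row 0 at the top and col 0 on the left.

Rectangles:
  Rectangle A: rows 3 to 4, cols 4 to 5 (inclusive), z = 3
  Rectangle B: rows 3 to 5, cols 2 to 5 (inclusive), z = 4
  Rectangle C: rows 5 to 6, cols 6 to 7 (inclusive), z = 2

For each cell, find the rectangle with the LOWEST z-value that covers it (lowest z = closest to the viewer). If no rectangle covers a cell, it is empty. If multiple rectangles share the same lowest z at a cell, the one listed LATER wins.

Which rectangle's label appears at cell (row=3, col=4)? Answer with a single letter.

Check cell (3,4):
  A: rows 3-4 cols 4-5 z=3 -> covers; best now A (z=3)
  B: rows 3-5 cols 2-5 z=4 -> covers; best now A (z=3)
  C: rows 5-6 cols 6-7 -> outside (row miss)
Winner: A at z=3

Answer: A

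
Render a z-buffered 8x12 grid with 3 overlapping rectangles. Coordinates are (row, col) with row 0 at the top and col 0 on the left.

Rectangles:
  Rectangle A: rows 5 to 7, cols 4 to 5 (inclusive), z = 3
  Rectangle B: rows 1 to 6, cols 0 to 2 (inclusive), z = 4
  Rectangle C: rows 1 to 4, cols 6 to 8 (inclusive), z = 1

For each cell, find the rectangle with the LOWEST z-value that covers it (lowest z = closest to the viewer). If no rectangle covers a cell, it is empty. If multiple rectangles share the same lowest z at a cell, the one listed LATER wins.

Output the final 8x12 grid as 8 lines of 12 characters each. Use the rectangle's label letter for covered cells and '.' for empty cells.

............
BBB...CCC...
BBB...CCC...
BBB...CCC...
BBB...CCC...
BBB.AA......
BBB.AA......
....AA......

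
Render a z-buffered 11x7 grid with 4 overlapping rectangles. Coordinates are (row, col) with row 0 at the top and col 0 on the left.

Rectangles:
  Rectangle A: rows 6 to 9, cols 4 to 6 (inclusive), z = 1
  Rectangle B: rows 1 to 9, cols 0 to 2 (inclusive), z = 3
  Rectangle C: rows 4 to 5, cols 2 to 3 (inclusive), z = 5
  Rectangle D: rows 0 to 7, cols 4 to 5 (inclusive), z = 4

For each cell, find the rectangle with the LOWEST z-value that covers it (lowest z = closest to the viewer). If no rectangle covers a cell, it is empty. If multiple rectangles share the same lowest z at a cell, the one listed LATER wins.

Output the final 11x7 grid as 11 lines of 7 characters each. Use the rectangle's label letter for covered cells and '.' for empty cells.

....DD.
BBB.DD.
BBB.DD.
BBB.DD.
BBBCDD.
BBBCDD.
BBB.AAA
BBB.AAA
BBB.AAA
BBB.AAA
.......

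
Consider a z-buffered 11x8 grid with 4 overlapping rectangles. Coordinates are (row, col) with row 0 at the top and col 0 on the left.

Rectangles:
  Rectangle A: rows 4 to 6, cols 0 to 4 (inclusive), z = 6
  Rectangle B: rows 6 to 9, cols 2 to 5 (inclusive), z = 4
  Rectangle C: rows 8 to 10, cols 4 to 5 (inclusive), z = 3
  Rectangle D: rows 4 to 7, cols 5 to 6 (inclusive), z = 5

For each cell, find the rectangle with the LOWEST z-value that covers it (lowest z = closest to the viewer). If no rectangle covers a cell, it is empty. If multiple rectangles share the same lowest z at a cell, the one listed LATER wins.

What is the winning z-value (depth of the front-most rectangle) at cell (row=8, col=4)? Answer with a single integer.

Answer: 3

Derivation:
Check cell (8,4):
  A: rows 4-6 cols 0-4 -> outside (row miss)
  B: rows 6-9 cols 2-5 z=4 -> covers; best now B (z=4)
  C: rows 8-10 cols 4-5 z=3 -> covers; best now C (z=3)
  D: rows 4-7 cols 5-6 -> outside (row miss)
Winner: C at z=3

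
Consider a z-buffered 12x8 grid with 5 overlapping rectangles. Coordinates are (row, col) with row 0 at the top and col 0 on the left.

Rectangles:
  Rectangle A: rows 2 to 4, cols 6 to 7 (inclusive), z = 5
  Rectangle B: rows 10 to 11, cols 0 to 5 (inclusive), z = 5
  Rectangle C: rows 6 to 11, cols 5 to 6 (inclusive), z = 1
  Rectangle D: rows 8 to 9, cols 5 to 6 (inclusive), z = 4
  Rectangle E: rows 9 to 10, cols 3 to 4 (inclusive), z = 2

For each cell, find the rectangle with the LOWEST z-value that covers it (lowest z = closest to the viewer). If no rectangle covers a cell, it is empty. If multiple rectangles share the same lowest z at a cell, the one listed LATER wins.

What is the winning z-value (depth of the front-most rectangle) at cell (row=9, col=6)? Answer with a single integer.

Check cell (9,6):
  A: rows 2-4 cols 6-7 -> outside (row miss)
  B: rows 10-11 cols 0-5 -> outside (row miss)
  C: rows 6-11 cols 5-6 z=1 -> covers; best now C (z=1)
  D: rows 8-9 cols 5-6 z=4 -> covers; best now C (z=1)
  E: rows 9-10 cols 3-4 -> outside (col miss)
Winner: C at z=1

Answer: 1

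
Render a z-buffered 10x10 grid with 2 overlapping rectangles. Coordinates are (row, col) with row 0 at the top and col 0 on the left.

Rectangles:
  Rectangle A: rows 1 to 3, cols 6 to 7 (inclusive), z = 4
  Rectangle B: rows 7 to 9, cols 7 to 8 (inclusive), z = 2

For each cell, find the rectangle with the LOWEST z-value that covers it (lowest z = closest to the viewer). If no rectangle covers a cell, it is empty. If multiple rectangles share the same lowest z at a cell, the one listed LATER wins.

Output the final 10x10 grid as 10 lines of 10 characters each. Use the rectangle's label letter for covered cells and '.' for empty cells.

..........
......AA..
......AA..
......AA..
..........
..........
..........
.......BB.
.......BB.
.......BB.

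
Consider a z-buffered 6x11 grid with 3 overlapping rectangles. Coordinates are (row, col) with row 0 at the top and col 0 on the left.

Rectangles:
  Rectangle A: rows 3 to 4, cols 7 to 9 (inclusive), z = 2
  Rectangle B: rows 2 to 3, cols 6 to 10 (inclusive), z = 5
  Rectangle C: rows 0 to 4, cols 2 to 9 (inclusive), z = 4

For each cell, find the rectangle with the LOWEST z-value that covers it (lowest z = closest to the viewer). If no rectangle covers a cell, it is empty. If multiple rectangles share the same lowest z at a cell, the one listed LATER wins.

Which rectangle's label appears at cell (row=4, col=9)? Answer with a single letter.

Answer: A

Derivation:
Check cell (4,9):
  A: rows 3-4 cols 7-9 z=2 -> covers; best now A (z=2)
  B: rows 2-3 cols 6-10 -> outside (row miss)
  C: rows 0-4 cols 2-9 z=4 -> covers; best now A (z=2)
Winner: A at z=2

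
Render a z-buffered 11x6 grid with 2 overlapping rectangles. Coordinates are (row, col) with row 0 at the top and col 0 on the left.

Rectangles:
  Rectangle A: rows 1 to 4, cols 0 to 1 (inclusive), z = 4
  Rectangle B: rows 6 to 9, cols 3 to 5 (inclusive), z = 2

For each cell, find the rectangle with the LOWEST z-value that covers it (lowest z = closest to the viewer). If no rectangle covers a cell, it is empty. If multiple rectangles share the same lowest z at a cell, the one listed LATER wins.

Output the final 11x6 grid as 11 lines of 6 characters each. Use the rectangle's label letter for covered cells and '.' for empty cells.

......
AA....
AA....
AA....
AA....
......
...BBB
...BBB
...BBB
...BBB
......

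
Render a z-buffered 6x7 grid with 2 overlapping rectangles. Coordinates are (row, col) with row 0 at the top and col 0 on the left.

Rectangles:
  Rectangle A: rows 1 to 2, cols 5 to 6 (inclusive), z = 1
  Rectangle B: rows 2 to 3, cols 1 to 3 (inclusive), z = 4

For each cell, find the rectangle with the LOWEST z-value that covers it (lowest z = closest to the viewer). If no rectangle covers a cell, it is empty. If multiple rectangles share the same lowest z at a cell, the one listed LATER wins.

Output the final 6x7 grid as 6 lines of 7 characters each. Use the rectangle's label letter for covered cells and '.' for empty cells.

.......
.....AA
.BBB.AA
.BBB...
.......
.......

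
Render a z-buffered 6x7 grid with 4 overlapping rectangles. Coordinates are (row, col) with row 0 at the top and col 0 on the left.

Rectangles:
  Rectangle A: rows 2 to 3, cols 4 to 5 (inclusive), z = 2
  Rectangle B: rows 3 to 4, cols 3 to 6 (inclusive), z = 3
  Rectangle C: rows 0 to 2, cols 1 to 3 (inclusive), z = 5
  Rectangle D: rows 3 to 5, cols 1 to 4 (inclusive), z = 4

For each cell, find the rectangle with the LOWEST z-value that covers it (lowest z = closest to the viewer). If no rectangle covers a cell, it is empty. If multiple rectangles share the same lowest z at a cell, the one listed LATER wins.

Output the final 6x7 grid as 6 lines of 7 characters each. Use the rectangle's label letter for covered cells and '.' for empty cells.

.CCC...
.CCC...
.CCCAA.
.DDBAAB
.DDBBBB
.DDDD..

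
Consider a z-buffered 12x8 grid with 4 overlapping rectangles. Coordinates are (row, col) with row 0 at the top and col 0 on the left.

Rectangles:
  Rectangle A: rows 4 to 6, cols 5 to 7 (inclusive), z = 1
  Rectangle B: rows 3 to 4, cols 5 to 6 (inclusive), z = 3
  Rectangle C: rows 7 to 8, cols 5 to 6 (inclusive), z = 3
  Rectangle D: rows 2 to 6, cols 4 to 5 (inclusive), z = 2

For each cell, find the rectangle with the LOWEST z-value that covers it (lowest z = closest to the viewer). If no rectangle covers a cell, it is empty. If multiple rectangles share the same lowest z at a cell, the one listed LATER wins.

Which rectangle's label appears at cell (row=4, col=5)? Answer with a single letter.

Answer: A

Derivation:
Check cell (4,5):
  A: rows 4-6 cols 5-7 z=1 -> covers; best now A (z=1)
  B: rows 3-4 cols 5-6 z=3 -> covers; best now A (z=1)
  C: rows 7-8 cols 5-6 -> outside (row miss)
  D: rows 2-6 cols 4-5 z=2 -> covers; best now A (z=1)
Winner: A at z=1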